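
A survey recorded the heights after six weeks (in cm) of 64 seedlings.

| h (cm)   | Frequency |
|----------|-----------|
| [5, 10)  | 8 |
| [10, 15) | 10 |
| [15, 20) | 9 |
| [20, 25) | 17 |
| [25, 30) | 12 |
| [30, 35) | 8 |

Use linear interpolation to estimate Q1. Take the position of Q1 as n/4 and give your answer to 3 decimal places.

Cumulative frequencies: 8, 18, 27, 44, 56, 64
n = 64; position = n/4 = 16.
This falls in the class [10, 15): L = 10, F = 8, f = 10, h = 5.
Lower quartile ≈ 10 + ((16 − 8) / 10) × 5 = 14.0000

14.000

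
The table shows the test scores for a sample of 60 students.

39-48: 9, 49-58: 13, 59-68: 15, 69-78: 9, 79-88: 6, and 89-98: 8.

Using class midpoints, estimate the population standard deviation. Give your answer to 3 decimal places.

15.850

Midpoints: 43.5, 53.5, 63.5, 73.5, 83.5, 93.5
n = 60, Σfm = 3950, mean = 65.8333
Σfm² = 275115
Σf(m − x̄)² = Σfm² − (Σfm)²/n = 275115 − 3950²/60 = 15073.3333
Population variance = 15073.3333 / 60 = 251.2222
Standard deviation = √251.2222 = 15.8500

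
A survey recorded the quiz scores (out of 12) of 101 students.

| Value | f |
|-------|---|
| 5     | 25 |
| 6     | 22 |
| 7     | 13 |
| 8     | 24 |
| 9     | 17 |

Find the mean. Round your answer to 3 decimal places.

6.861

Values: 5, 6, 7, 8, 9
Σfx = 25×5 + 22×6 + 13×7 + 24×8 + 17×9 = 693
n = Σf = 101
Mean = 693 / 101 = 6.8614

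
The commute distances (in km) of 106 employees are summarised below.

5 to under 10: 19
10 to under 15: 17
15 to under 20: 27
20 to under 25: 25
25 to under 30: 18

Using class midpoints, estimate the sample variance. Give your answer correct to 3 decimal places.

Midpoints: 7.5, 12.5, 17.5, 22.5, 27.5
n = 106, Σfm = 1885, mean = 17.7830
Σfm² = 38262.5
Σf(m − x̄)² = Σfm² − (Σfm)²/n = 38262.5 − 1885²/106 = 4741.5094
Sample variance = 4741.5094 / 105 = 45.1572

45.157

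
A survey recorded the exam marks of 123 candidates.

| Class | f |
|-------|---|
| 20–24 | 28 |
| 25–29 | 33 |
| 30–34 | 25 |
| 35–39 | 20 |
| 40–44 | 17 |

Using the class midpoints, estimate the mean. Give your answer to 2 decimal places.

Midpoints: 22, 27, 32, 37, 42
Σfm = 28×22 + 33×27 + 25×32 + 20×37 + 17×42 = 3761
n = Σf = 123
Mean = 3761 / 123 = 30.5772

30.58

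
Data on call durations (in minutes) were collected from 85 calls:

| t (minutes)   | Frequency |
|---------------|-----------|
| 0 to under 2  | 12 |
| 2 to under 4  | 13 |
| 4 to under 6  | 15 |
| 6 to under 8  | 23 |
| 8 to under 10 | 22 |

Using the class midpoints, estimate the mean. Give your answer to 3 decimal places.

5.706

Midpoints: 1, 3, 5, 7, 9
Σfm = 12×1 + 13×3 + 15×5 + 23×7 + 22×9 = 485
n = Σf = 85
Mean = 485 / 85 = 5.7059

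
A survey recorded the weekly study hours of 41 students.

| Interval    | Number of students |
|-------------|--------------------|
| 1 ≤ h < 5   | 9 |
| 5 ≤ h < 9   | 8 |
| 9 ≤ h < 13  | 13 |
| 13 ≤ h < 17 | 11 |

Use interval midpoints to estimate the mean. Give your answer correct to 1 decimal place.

9.5

Midpoints: 3, 7, 11, 15
Σfm = 9×3 + 8×7 + 13×11 + 11×15 = 391
n = Σf = 41
Mean = 391 / 41 = 9.5366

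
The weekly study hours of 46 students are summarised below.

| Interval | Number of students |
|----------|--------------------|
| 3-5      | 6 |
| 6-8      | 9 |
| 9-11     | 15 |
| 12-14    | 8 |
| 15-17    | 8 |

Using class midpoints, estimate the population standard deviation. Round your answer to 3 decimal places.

3.774

Midpoints: 4, 7, 10, 13, 16
n = 46, Σfm = 469, mean = 10.1957
Σfm² = 5437
Σf(m − x̄)² = Σfm² − (Σfm)²/n = 5437 − 469²/46 = 655.2391
Population variance = 655.2391 / 46 = 14.2443
Standard deviation = √14.2443 = 3.7742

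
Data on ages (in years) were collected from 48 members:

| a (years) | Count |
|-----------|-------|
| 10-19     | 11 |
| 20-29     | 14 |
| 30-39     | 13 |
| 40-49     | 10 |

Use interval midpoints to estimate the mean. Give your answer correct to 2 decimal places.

29.08

Midpoints: 14.5, 24.5, 34.5, 44.5
Σfm = 11×14.5 + 14×24.5 + 13×34.5 + 10×44.5 = 1396
n = Σf = 48
Mean = 1396 / 48 = 29.0833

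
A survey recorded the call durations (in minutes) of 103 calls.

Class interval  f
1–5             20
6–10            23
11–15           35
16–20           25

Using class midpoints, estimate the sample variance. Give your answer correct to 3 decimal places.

27.936

Midpoints: 3, 8, 13, 18
n = 103, Σfm = 1149, mean = 11.1553
Σfm² = 15667
Σf(m − x̄)² = Σfm² − (Σfm)²/n = 15667 − 1149²/103 = 2849.5146
Sample variance = 2849.5146 / 102 = 27.9364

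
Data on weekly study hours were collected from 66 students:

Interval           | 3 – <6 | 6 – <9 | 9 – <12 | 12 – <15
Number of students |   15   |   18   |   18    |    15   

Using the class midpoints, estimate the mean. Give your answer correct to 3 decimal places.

9.000

Midpoints: 4.5, 7.5, 10.5, 13.5
Σfm = 15×4.5 + 18×7.5 + 18×10.5 + 15×13.5 = 594
n = Σf = 66
Mean = 594 / 66 = 9.0000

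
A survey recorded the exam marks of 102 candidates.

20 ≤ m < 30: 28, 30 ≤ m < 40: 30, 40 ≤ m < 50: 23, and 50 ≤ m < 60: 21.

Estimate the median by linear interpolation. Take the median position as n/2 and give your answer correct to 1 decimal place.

Cumulative frequencies: 28, 58, 81, 102
n = 102; position = n/2 = 51.
This falls in the class 30 ≤ m < 40: L = 30, F = 28, f = 30, h = 10.
Median ≈ 30 + ((51 − 28) / 30) × 10 = 37.6667

37.7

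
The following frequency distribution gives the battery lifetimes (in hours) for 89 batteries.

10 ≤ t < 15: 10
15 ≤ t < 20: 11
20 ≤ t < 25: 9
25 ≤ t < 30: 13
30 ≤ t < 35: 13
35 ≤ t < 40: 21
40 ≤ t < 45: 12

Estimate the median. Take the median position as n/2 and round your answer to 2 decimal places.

30.58

Cumulative frequencies: 10, 21, 30, 43, 56, 77, 89
n = 89; position = n/2 = 44.5.
This falls in the class 30 ≤ t < 35: L = 30, F = 43, f = 13, h = 5.
Median ≈ 30 + ((44.5 − 43) / 13) × 5 = 30.5769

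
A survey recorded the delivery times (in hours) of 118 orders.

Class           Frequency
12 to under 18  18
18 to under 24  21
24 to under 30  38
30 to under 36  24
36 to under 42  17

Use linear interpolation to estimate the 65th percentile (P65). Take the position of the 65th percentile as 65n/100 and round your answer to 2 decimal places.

29.95

Cumulative frequencies: 18, 39, 77, 101, 118
n = 118; position = 65n/100 = 76.7.
This falls in the class 24 to under 30: L = 24, F = 39, f = 38, h = 6.
65th percentile ≈ 24 + ((76.7 − 39) / 38) × 6 = 29.9526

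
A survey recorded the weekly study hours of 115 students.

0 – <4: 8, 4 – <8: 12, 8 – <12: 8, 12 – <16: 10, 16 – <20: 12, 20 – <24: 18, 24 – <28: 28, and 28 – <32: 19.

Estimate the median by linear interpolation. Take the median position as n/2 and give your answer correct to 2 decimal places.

Cumulative frequencies: 8, 20, 28, 38, 50, 68, 96, 115
n = 115; position = n/2 = 57.5.
This falls in the class 20 – <24: L = 20, F = 50, f = 18, h = 4.
Median ≈ 20 + ((57.5 − 50) / 18) × 4 = 21.6667

21.67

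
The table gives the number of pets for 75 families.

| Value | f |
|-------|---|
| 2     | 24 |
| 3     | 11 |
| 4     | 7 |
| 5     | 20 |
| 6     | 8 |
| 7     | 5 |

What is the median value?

4

Cumulative frequencies: 24, 35, 42, 62, 70, 75
n = 75, so the median is the value in position (n+1)/2 = 38.
Position 38 falls at value 4.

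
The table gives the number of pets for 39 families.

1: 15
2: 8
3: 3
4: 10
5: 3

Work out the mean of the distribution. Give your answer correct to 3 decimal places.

2.436

Values: 1, 2, 3, 4, 5
Σfx = 15×1 + 8×2 + 3×3 + 10×4 + 3×5 = 95
n = Σf = 39
Mean = 95 / 39 = 2.4359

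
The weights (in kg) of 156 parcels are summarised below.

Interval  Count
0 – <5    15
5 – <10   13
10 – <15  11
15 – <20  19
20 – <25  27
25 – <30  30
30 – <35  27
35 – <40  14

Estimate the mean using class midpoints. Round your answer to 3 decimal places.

Midpoints: 2.5, 7.5, 12.5, 17.5, 22.5, 27.5, 32.5, 37.5
Σfm = 15×2.5 + 13×7.5 + 11×12.5 + 19×17.5 + 27×22.5 + 30×27.5 + 27×32.5 + 14×37.5 = 3440
n = Σf = 156
Mean = 3440 / 156 = 22.0513

22.051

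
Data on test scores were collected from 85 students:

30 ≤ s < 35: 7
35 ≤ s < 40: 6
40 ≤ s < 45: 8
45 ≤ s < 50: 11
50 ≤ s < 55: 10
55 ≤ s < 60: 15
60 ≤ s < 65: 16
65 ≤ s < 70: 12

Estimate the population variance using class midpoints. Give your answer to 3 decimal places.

Midpoints: 32.5, 37.5, 42.5, 47.5, 52.5, 57.5, 62.5, 67.5
n = 85, Σfm = 4512.5, mean = 53.0882
Σfm² = 249431.25
Σf(m − x̄)² = Σfm² − (Σfm)²/n = 249431.25 − 4512.5²/85 = 9870.5882
Population variance = 9870.5882 / 85 = 116.1246

116.125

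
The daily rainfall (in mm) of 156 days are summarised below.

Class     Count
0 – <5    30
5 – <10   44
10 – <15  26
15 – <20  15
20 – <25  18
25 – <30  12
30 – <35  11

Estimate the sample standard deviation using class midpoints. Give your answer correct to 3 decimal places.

Midpoints: 2.5, 7.5, 12.5, 17.5, 22.5, 27.5, 32.5
n = 156, Σfm = 2085, mean = 13.3654
Σfm² = 41125
Σf(m − x̄)² = Σfm² − (Σfm)²/n = 41125 − 2085²/156 = 13258.1731
Sample variance = 13258.1731 / 155 = 85.5366
Standard deviation = √85.5366 = 9.2486

9.249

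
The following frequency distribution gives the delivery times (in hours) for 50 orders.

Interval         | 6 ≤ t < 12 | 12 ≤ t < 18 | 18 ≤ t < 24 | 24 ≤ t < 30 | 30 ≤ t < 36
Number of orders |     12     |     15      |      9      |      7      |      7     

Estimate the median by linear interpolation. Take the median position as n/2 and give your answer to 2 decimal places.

Cumulative frequencies: 12, 27, 36, 43, 50
n = 50; position = n/2 = 25.
This falls in the class 12 ≤ t < 18: L = 12, F = 12, f = 15, h = 6.
Median ≈ 12 + ((25 − 12) / 15) × 6 = 17.2000

17.20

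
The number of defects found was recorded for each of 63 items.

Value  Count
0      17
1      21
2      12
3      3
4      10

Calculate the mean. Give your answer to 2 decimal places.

Values: 0, 1, 2, 3, 4
Σfx = 17×0 + 21×1 + 12×2 + 3×3 + 10×4 = 94
n = Σf = 63
Mean = 94 / 63 = 1.4921

1.49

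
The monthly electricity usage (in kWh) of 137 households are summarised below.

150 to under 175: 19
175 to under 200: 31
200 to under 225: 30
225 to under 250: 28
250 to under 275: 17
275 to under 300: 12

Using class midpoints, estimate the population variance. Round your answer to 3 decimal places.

Midpoints: 162.5, 187.5, 212.5, 237.5, 262.5, 287.5
n = 137, Σfm = 29837.5, mean = 217.7920
Σfm² = 6688906.25
Σf(m − x̄)² = Σfm² − (Σfm)²/n = 6688906.25 − 29837.5²/137 = 190538.3212
Population variance = 190538.3212 / 137 = 1390.7907

1390.791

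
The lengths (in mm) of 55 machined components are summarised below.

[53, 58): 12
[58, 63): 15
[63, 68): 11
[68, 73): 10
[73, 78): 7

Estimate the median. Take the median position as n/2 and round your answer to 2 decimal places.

63.23

Cumulative frequencies: 12, 27, 38, 48, 55
n = 55; position = n/2 = 27.5.
This falls in the class [63, 68): L = 63, F = 27, f = 11, h = 5.
Median ≈ 63 + ((27.5 − 27) / 11) × 5 = 63.2273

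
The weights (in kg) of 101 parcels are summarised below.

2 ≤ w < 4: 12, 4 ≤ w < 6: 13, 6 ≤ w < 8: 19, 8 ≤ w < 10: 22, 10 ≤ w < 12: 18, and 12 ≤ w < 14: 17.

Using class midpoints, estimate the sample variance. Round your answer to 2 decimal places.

Midpoints: 3, 5, 7, 9, 11, 13
n = 101, Σfm = 851, mean = 8.4257
Σfm² = 8197
Σf(m − x̄)² = Σfm² − (Σfm)²/n = 8197 − 851²/101 = 1026.6931
Sample variance = 1026.6931 / 100 = 10.2669

10.27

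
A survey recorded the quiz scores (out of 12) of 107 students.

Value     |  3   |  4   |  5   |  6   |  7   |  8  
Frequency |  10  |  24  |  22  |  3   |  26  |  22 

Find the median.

Cumulative frequencies: 10, 34, 56, 59, 85, 107
n = 107, so the median is the value in position (n+1)/2 = 54.
Position 54 falls at value 5.

5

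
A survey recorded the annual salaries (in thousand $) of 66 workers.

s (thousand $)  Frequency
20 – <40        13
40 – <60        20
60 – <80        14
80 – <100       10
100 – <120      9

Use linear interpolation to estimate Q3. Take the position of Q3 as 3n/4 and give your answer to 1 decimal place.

Cumulative frequencies: 13, 33, 47, 57, 66
n = 66; position = 3n/4 = 49.5.
This falls in the class 80 – <100: L = 80, F = 47, f = 10, h = 20.
Upper quartile ≈ 80 + ((49.5 − 47) / 10) × 20 = 85.0000

85.0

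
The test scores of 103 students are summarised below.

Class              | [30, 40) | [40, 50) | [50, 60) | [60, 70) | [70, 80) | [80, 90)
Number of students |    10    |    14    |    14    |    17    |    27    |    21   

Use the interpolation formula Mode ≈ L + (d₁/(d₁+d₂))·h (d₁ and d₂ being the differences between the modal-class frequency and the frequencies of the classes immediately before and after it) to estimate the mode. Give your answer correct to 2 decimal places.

76.25

Modal class: [70, 80) (highest frequency 27).
d₁ = 27 − 17 = 10, d₂ = 27 − 21 = 6
Mode ≈ 70 + (10/(10+6)) × 10 = 70 + 6.2500 = 76.2500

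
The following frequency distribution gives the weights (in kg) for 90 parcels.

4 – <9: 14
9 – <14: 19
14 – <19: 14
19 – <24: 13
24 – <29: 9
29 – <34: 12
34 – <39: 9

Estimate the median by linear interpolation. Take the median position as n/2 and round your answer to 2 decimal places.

18.29

Cumulative frequencies: 14, 33, 47, 60, 69, 81, 90
n = 90; position = n/2 = 45.
This falls in the class 14 – <19: L = 14, F = 33, f = 14, h = 5.
Median ≈ 14 + ((45 − 33) / 14) × 5 = 18.2857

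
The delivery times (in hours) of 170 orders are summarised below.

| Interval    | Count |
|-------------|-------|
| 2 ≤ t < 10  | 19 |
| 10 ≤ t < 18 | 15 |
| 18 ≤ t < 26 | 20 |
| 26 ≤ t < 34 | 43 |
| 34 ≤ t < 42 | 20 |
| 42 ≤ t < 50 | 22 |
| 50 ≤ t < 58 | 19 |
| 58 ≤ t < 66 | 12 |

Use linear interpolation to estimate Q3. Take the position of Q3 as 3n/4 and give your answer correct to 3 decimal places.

Cumulative frequencies: 19, 34, 54, 97, 117, 139, 158, 170
n = 170; position = 3n/4 = 127.5.
This falls in the class 42 ≤ t < 50: L = 42, F = 117, f = 22, h = 8.
Upper quartile ≈ 42 + ((127.5 − 117) / 22) × 8 = 45.8182

45.818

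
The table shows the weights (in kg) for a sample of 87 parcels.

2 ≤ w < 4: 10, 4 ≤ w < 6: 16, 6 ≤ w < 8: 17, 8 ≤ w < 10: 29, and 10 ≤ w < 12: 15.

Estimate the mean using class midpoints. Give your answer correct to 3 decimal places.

Midpoints: 3, 5, 7, 9, 11
Σfm = 10×3 + 16×5 + 17×7 + 29×9 + 15×11 = 655
n = Σf = 87
Mean = 655 / 87 = 7.5287

7.529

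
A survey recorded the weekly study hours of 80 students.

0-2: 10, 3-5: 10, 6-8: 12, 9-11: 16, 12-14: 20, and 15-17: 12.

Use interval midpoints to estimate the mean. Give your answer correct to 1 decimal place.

9.3

Midpoints: 1, 4, 7, 10, 13, 16
Σfm = 10×1 + 10×4 + 12×7 + 16×10 + 20×13 + 12×16 = 746
n = Σf = 80
Mean = 746 / 80 = 9.3250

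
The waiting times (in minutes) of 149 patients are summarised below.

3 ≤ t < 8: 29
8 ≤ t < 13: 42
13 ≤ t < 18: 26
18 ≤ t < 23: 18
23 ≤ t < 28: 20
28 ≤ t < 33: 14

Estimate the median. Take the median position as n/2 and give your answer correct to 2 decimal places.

13.67

Cumulative frequencies: 29, 71, 97, 115, 135, 149
n = 149; position = n/2 = 74.5.
This falls in the class 13 ≤ t < 18: L = 13, F = 71, f = 26, h = 5.
Median ≈ 13 + ((74.5 − 71) / 26) × 5 = 13.6731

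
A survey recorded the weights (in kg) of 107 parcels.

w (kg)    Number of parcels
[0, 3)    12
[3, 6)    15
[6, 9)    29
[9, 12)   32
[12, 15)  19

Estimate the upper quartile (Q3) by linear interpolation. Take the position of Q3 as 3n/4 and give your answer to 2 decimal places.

11.27

Cumulative frequencies: 12, 27, 56, 88, 107
n = 107; position = 3n/4 = 80.25.
This falls in the class [9, 12): L = 9, F = 56, f = 32, h = 3.
Upper quartile ≈ 9 + ((80.25 − 56) / 32) × 3 = 11.2734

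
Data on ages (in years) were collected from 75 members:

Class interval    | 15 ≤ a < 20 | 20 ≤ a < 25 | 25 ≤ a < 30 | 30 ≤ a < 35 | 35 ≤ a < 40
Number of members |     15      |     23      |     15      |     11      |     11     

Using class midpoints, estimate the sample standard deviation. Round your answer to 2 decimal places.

Midpoints: 17.5, 22.5, 27.5, 32.5, 37.5
n = 75, Σfm = 1962.5, mean = 26.1667
Σfm² = 54668.75
Σf(m − x̄)² = Σfm² − (Σfm)²/n = 54668.75 − 1962.5²/75 = 3316.6667
Sample variance = 3316.6667 / 74 = 44.8198
Standard deviation = √44.8198 = 6.6948

6.69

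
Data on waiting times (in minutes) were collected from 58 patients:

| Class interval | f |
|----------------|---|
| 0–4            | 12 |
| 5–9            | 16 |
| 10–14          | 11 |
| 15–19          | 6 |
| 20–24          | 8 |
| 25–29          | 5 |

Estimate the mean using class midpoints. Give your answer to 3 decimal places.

11.741

Midpoints: 2, 7, 12, 17, 22, 27
Σfm = 12×2 + 16×7 + 11×12 + 6×17 + 8×22 + 5×27 = 681
n = Σf = 58
Mean = 681 / 58 = 11.7414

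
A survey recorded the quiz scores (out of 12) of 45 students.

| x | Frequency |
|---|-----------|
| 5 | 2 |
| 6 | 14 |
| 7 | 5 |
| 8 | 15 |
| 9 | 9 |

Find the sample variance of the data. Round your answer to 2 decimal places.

Values: 5, 6, 7, 8, 9
n = 45, Σfx = 330, mean = 7.3333
Σfx² = 2488
Σf(x − x̄)² = Σfx² − (Σfx)²/n = 2488 − 330²/45 = 68.0000
Sample variance = 68.0000 / 44 = 1.5455

1.55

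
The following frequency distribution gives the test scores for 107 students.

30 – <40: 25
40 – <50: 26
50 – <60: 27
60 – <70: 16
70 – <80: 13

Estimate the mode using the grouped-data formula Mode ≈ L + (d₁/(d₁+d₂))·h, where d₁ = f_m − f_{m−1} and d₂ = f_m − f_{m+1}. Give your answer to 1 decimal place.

50.8

Modal class: 50 – <60 (highest frequency 27).
d₁ = 27 − 26 = 1, d₂ = 27 − 16 = 11
Mode ≈ 50 + (1/(1+11)) × 10 = 50 + 0.8333 = 50.8333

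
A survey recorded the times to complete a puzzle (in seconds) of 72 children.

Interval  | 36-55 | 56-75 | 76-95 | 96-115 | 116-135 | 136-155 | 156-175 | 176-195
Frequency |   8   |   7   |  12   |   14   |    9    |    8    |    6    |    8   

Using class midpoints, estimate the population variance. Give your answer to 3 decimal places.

1812.886

Midpoints: 45.5, 65.5, 85.5, 105.5, 125.5, 145.5, 165.5, 185.5
n = 72, Σfm = 8096, mean = 112.4444
Σfm² = 1040878
Σf(m − x̄)² = Σfm² − (Σfm)²/n = 1040878 − 8096²/72 = 130527.7778
Population variance = 130527.7778 / 72 = 1812.8858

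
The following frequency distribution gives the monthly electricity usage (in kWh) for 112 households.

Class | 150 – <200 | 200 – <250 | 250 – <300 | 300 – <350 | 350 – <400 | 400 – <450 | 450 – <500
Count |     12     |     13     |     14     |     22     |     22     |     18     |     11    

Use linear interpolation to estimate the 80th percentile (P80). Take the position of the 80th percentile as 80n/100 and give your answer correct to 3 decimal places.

418.333

Cumulative frequencies: 12, 25, 39, 61, 83, 101, 112
n = 112; position = 80n/100 = 89.6.
This falls in the class 400 – <450: L = 400, F = 83, f = 18, h = 50.
80th percentile ≈ 400 + ((89.6 − 83) / 18) × 50 = 418.3333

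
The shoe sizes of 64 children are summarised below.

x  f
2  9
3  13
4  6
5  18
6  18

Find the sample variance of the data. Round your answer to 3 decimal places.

2.075

Values: 2, 3, 4, 5, 6
n = 64, Σfx = 279, mean = 4.3594
Σfx² = 1347
Σf(x − x̄)² = Σfx² − (Σfx)²/n = 1347 − 279²/64 = 130.7344
Sample variance = 130.7344 / 63 = 2.0751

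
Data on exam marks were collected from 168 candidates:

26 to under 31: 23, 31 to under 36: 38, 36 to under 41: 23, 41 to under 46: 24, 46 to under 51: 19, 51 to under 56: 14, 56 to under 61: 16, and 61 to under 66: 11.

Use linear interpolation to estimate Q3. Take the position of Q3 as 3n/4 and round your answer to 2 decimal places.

Cumulative frequencies: 23, 61, 84, 108, 127, 141, 157, 168
n = 168; position = 3n/4 = 126.
This falls in the class 46 to under 51: L = 46, F = 108, f = 19, h = 5.
Upper quartile ≈ 46 + ((126 − 108) / 19) × 5 = 50.7368

50.74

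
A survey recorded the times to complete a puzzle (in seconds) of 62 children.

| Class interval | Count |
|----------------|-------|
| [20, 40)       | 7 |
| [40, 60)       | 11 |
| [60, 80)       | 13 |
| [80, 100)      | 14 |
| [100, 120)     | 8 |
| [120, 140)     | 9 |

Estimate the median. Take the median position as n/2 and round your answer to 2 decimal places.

80.00

Cumulative frequencies: 7, 18, 31, 45, 53, 62
n = 62; position = n/2 = 31.
This falls in the class [60, 80): L = 60, F = 18, f = 13, h = 20.
Median ≈ 60 + ((31 − 18) / 13) × 20 = 80.0000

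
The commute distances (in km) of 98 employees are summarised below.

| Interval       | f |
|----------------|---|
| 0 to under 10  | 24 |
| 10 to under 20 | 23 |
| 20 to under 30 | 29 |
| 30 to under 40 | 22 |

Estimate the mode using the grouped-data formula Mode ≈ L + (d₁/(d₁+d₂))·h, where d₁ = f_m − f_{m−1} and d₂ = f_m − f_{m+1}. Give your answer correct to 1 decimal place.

24.6

Modal class: 20 to under 30 (highest frequency 29).
d₁ = 29 − 23 = 6, d₂ = 29 − 22 = 7
Mode ≈ 20 + (6/(6+7)) × 10 = 20 + 4.6154 = 24.6154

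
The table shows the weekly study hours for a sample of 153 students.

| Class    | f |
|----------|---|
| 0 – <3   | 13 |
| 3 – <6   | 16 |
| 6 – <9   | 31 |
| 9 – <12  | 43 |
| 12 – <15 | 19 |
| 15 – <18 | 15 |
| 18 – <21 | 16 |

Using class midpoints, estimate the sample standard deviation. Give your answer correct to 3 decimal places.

Midpoints: 1.5, 4.5, 7.5, 10.5, 13.5, 16.5, 19.5
n = 153, Σfm = 1591.5, mean = 10.4020
Σfm² = 20468.25
Σf(m − x̄)² = Σfm² − (Σfm)²/n = 20468.25 − 1591.5²/153 = 3913.5294
Sample variance = 3913.5294 / 152 = 25.7469
Standard deviation = √25.7469 = 5.0741

5.074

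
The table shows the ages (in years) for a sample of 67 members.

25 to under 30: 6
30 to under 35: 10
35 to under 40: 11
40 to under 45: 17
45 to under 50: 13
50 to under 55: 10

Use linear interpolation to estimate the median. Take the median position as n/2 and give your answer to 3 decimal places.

Cumulative frequencies: 6, 16, 27, 44, 57, 67
n = 67; position = n/2 = 33.5.
This falls in the class 40 to under 45: L = 40, F = 27, f = 17, h = 5.
Median ≈ 40 + ((33.5 − 27) / 17) × 5 = 41.9118

41.912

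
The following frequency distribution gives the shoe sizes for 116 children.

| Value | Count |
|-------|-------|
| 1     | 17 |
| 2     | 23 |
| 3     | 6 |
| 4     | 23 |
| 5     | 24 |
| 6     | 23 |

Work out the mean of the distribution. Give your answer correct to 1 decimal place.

Values: 1, 2, 3, 4, 5, 6
Σfx = 17×1 + 23×2 + 6×3 + 23×4 + 24×5 + 23×6 = 431
n = Σf = 116
Mean = 431 / 116 = 3.7155

3.7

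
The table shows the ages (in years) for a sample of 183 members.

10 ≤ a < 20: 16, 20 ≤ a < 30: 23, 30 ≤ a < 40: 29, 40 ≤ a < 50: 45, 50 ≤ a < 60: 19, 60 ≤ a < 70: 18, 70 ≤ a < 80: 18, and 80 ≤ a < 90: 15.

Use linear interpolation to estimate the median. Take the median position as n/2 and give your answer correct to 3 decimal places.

Cumulative frequencies: 16, 39, 68, 113, 132, 150, 168, 183
n = 183; position = n/2 = 91.5.
This falls in the class 40 ≤ a < 50: L = 40, F = 68, f = 45, h = 10.
Median ≈ 40 + ((91.5 − 68) / 45) × 10 = 45.2222

45.222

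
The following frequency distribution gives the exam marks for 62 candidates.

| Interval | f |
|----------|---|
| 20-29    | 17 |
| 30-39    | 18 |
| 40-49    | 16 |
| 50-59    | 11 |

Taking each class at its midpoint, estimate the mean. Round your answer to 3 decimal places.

37.887

Midpoints: 24.5, 34.5, 44.5, 54.5
Σfm = 17×24.5 + 18×34.5 + 16×44.5 + 11×54.5 = 2349
n = Σf = 62
Mean = 2349 / 62 = 37.8871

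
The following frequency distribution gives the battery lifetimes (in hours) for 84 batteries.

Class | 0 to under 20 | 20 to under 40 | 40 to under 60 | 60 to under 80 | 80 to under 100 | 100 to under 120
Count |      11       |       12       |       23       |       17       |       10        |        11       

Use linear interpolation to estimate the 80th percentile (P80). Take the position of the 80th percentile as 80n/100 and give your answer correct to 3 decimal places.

88.400

Cumulative frequencies: 11, 23, 46, 63, 73, 84
n = 84; position = 80n/100 = 67.2.
This falls in the class 80 to under 100: L = 80, F = 63, f = 10, h = 20.
80th percentile ≈ 80 + ((67.2 − 63) / 10) × 20 = 88.4000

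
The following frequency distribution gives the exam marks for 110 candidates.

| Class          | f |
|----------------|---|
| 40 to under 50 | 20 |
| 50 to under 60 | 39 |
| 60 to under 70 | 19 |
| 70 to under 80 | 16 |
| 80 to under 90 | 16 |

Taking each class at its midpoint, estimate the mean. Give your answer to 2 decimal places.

Midpoints: 45, 55, 65, 75, 85
Σfm = 20×45 + 39×55 + 19×65 + 16×75 + 16×85 = 6840
n = Σf = 110
Mean = 6840 / 110 = 62.1818

62.18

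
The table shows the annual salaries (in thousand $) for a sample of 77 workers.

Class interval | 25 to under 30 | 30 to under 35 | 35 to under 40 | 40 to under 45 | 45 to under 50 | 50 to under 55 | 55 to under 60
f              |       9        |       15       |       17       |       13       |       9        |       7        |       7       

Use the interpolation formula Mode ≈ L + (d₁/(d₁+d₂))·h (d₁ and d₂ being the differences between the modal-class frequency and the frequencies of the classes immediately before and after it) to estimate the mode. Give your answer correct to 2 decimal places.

Modal class: 35 to under 40 (highest frequency 17).
d₁ = 17 − 15 = 2, d₂ = 17 − 13 = 4
Mode ≈ 35 + (2/(2+4)) × 5 = 35 + 1.6667 = 36.6667

36.67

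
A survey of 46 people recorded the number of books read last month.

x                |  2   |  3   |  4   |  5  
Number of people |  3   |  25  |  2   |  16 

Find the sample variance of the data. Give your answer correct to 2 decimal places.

Values: 2, 3, 4, 5
n = 46, Σfx = 169, mean = 3.6739
Σfx² = 669
Σf(x − x̄)² = Σfx² − (Σfx)²/n = 669 − 169²/46 = 48.1087
Sample variance = 48.1087 / 45 = 1.0691

1.07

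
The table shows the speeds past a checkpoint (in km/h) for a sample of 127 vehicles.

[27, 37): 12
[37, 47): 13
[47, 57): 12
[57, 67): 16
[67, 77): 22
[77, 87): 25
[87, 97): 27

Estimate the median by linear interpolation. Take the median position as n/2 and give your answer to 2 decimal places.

71.77

Cumulative frequencies: 12, 25, 37, 53, 75, 100, 127
n = 127; position = n/2 = 63.5.
This falls in the class [67, 77): L = 67, F = 53, f = 22, h = 10.
Median ≈ 67 + ((63.5 − 53) / 22) × 10 = 71.7727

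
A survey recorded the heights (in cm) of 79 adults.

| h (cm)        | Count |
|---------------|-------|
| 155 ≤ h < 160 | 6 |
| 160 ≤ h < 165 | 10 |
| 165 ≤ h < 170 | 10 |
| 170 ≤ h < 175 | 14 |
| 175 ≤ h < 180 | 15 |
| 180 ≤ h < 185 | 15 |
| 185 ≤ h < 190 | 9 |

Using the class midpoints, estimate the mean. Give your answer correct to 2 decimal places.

Midpoints: 157.5, 162.5, 167.5, 172.5, 177.5, 182.5, 187.5
Σfm = 6×157.5 + 10×162.5 + 10×167.5 + 14×172.5 + 15×177.5 + 15×182.5 + 9×187.5 = 13747.5
n = Σf = 79
Mean = 13747.5 / 79 = 174.0190

174.02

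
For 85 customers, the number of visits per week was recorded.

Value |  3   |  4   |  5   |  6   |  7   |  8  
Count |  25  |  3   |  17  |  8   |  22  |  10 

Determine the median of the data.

5

Cumulative frequencies: 25, 28, 45, 53, 75, 85
n = 85, so the median is the value in position (n+1)/2 = 43.
Position 43 falls at value 5.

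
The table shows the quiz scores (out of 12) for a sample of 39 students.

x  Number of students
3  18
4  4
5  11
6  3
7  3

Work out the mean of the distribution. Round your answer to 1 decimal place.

Values: 3, 4, 5, 6, 7
Σfx = 18×3 + 4×4 + 11×5 + 3×6 + 3×7 = 164
n = Σf = 39
Mean = 164 / 39 = 4.2051

4.2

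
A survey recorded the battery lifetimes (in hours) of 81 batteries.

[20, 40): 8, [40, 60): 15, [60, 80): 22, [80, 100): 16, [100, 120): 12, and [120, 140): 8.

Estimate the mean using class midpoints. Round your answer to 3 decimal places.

Midpoints: 30, 50, 70, 90, 110, 130
Σfm = 8×30 + 15×50 + 22×70 + 16×90 + 12×110 + 8×130 = 6330
n = Σf = 81
Mean = 6330 / 81 = 78.1481

78.148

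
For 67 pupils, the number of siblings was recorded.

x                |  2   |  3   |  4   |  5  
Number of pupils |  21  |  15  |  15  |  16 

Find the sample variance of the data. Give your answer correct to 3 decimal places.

Values: 2, 3, 4, 5
n = 67, Σfx = 227, mean = 3.3881
Σfx² = 859
Σf(x − x̄)² = Σfx² − (Σfx)²/n = 859 − 227²/67 = 89.9104
Sample variance = 89.9104 / 66 = 1.3623

1.362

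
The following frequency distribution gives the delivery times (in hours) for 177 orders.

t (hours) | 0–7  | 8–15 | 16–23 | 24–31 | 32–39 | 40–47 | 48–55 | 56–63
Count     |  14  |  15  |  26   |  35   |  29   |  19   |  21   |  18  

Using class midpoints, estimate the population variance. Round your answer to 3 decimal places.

Midpoints: 3.5, 11.5, 19.5, 27.5, 35.5, 43.5, 51.5, 59.5
n = 177, Σfm = 5699.5, mean = 32.2006
Σfm² = 230432.25
Σf(m − x̄)² = Σfm² − (Σfm)²/n = 230432.25 − 5699.5²/177 = 46905.1299
Population variance = 46905.1299 / 177 = 265.0007

265.001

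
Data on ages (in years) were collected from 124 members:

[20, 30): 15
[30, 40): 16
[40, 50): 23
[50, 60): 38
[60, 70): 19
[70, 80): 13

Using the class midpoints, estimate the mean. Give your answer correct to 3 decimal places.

50.565

Midpoints: 25, 35, 45, 55, 65, 75
Σfm = 15×25 + 16×35 + 23×45 + 38×55 + 19×65 + 13×75 = 6270
n = Σf = 124
Mean = 6270 / 124 = 50.5645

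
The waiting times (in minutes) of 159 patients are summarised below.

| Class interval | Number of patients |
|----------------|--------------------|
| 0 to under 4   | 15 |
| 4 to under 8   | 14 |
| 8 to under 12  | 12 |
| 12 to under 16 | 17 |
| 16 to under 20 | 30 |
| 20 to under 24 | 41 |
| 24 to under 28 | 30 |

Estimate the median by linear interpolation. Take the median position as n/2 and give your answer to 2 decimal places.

18.87

Cumulative frequencies: 15, 29, 41, 58, 88, 129, 159
n = 159; position = n/2 = 79.5.
This falls in the class 16 to under 20: L = 16, F = 58, f = 30, h = 4.
Median ≈ 16 + ((79.5 − 58) / 30) × 4 = 18.8667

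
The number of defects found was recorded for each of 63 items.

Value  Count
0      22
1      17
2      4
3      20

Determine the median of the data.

Cumulative frequencies: 22, 39, 43, 63
n = 63, so the median is the value in position (n+1)/2 = 32.
Position 32 falls at value 1.

1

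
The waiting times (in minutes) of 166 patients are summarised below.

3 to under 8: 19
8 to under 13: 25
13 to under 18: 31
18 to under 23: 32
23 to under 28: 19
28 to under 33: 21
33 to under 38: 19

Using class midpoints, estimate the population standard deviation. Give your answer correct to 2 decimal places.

Midpoints: 5.5, 10.5, 15.5, 20.5, 25.5, 30.5, 35.5
n = 166, Σfm = 3303, mean = 19.8976
Σfm² = 80061.5
Σf(m − x̄)² = Σfm² − (Σfm)²/n = 80061.5 − 3303²/166 = 14339.7590
Population variance = 14339.7590 / 166 = 86.3841
Standard deviation = √86.3841 = 9.2943

9.29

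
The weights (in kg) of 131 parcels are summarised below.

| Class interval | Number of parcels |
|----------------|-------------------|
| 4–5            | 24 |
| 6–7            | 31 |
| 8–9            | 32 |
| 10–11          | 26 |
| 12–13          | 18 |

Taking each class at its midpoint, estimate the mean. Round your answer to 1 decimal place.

8.2

Midpoints: 4.5, 6.5, 8.5, 10.5, 12.5
Σfm = 24×4.5 + 31×6.5 + 32×8.5 + 26×10.5 + 18×12.5 = 1079.5
n = Σf = 131
Mean = 1079.5 / 131 = 8.2405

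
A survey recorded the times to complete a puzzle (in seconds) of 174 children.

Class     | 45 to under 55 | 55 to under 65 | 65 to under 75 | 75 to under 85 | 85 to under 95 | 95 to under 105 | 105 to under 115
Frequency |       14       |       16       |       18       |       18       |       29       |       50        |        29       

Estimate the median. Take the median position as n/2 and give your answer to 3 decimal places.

Cumulative frequencies: 14, 30, 48, 66, 95, 145, 174
n = 174; position = n/2 = 87.
This falls in the class 85 to under 95: L = 85, F = 66, f = 29, h = 10.
Median ≈ 85 + ((87 − 66) / 29) × 10 = 92.2414

92.241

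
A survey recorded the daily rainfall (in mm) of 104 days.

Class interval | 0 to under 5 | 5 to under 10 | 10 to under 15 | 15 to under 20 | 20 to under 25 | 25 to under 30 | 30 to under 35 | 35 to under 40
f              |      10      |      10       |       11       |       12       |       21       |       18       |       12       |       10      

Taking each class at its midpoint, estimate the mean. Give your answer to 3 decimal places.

Midpoints: 2.5, 7.5, 12.5, 17.5, 22.5, 27.5, 32.5, 37.5
Σfm = 10×2.5 + 10×7.5 + 11×12.5 + 12×17.5 + 21×22.5 + 18×27.5 + 12×32.5 + 10×37.5 = 2180
n = Σf = 104
Mean = 2180 / 104 = 20.9615

20.962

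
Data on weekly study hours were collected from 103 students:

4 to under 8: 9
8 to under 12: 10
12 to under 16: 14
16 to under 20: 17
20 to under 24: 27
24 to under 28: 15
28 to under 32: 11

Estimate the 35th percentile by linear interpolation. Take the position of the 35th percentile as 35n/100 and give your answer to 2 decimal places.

16.72

Cumulative frequencies: 9, 19, 33, 50, 77, 92, 103
n = 103; position = 35n/100 = 36.05.
This falls in the class 16 to under 20: L = 16, F = 33, f = 17, h = 4.
35th percentile ≈ 16 + ((36.05 − 33) / 17) × 4 = 16.7176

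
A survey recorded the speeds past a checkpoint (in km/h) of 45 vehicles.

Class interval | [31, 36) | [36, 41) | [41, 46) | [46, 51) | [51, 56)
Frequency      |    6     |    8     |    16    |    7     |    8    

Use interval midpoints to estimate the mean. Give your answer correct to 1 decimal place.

43.8

Midpoints: 33.5, 38.5, 43.5, 48.5, 53.5
Σfm = 6×33.5 + 8×38.5 + 16×43.5 + 7×48.5 + 8×53.5 = 1972.5
n = Σf = 45
Mean = 1972.5 / 45 = 43.8333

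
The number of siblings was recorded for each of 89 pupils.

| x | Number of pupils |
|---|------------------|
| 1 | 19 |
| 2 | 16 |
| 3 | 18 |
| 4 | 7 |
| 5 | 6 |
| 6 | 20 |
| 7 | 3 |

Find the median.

Cumulative frequencies: 19, 35, 53, 60, 66, 86, 89
n = 89, so the median is the value in position (n+1)/2 = 45.
Position 45 falls at value 3.

3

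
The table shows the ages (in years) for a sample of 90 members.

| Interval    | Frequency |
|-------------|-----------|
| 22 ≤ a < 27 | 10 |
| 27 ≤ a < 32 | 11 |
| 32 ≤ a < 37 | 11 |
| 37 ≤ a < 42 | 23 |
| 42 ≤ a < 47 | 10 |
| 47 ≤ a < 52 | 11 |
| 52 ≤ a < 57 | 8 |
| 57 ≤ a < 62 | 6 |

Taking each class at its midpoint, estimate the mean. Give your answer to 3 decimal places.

40.444

Midpoints: 24.5, 29.5, 34.5, 39.5, 44.5, 49.5, 54.5, 59.5
Σfm = 10×24.5 + 11×29.5 + 11×34.5 + 23×39.5 + 10×44.5 + 11×49.5 + 8×54.5 + 6×59.5 = 3640
n = Σf = 90
Mean = 3640 / 90 = 40.4444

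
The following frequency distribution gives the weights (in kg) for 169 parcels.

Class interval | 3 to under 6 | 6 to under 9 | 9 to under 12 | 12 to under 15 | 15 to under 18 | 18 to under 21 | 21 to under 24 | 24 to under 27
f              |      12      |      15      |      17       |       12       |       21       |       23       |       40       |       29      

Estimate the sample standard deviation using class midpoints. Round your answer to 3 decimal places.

Midpoints: 4.5, 7.5, 10.5, 13.5, 16.5, 19.5, 22.5, 25.5
n = 169, Σfm = 2941.5, mean = 17.4053
Σfm² = 58718.25
Σf(m − x̄)² = Σfm² − (Σfm)²/n = 58718.25 − 2941.5²/169 = 7520.4852
Sample variance = 7520.4852 / 168 = 44.7648
Standard deviation = √44.7648 = 6.6906

6.691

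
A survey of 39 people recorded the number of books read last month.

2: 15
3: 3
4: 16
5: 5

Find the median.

Cumulative frequencies: 15, 18, 34, 39
n = 39, so the median is the value in position (n+1)/2 = 20.
Position 20 falls at value 4.

4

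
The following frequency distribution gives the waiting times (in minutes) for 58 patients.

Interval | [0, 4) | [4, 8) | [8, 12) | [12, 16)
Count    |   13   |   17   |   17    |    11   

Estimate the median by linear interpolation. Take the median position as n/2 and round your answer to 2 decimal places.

7.76

Cumulative frequencies: 13, 30, 47, 58
n = 58; position = n/2 = 29.
This falls in the class [4, 8): L = 4, F = 13, f = 17, h = 4.
Median ≈ 4 + ((29 − 13) / 17) × 4 = 7.7647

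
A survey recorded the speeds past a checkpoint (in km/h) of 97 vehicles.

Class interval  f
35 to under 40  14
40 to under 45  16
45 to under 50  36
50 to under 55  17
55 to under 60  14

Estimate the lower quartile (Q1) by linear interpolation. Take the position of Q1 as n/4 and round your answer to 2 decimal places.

43.20

Cumulative frequencies: 14, 30, 66, 83, 97
n = 97; position = n/4 = 24.25.
This falls in the class 40 to under 45: L = 40, F = 14, f = 16, h = 5.
Lower quartile ≈ 40 + ((24.25 − 14) / 16) × 5 = 43.2031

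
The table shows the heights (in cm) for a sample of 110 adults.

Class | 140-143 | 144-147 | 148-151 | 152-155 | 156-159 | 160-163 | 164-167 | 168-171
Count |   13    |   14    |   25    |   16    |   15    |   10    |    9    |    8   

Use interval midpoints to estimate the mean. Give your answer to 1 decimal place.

Midpoints: 141.5, 145.5, 149.5, 153.5, 157.5, 161.5, 165.5, 169.5
Σfm = 13×141.5 + 14×145.5 + 25×149.5 + 16×153.5 + 15×157.5 + 10×161.5 + 9×165.5 + 8×169.5 = 16893
n = Σf = 110
Mean = 16893 / 110 = 153.5727

153.6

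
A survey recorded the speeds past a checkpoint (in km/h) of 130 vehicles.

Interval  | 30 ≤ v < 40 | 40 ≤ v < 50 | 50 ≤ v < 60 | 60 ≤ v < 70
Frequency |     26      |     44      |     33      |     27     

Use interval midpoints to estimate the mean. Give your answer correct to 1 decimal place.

49.7

Midpoints: 35, 45, 55, 65
Σfm = 26×35 + 44×45 + 33×55 + 27×65 = 6460
n = Σf = 130
Mean = 6460 / 130 = 49.6923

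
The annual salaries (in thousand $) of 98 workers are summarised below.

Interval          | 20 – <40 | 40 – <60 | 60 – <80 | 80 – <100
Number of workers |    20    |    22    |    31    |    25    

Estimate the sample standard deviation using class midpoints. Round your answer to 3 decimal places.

Midpoints: 30, 50, 70, 90
n = 98, Σfm = 6120, mean = 62.4490
Σfm² = 427400
Σf(m − x̄)² = Σfm² − (Σfm)²/n = 427400 − 6120²/98 = 45212.2449
Sample variance = 45212.2449 / 97 = 466.1056
Standard deviation = √466.1056 = 21.5895

21.589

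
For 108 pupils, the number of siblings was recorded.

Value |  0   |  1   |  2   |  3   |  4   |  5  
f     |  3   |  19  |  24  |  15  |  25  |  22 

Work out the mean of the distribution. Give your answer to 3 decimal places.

Values: 0, 1, 2, 3, 4, 5
Σfx = 3×0 + 19×1 + 24×2 + 15×3 + 25×4 + 22×5 = 322
n = Σf = 108
Mean = 322 / 108 = 2.9815

2.981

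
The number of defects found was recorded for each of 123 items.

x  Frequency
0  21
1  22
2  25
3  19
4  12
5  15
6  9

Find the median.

Cumulative frequencies: 21, 43, 68, 87, 99, 114, 123
n = 123, so the median is the value in position (n+1)/2 = 62.
Position 62 falls at value 2.

2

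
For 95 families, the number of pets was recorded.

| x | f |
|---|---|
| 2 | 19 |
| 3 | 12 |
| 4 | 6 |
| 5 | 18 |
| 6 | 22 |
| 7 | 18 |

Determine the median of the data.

5

Cumulative frequencies: 19, 31, 37, 55, 77, 95
n = 95, so the median is the value in position (n+1)/2 = 48.
Position 48 falls at value 5.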